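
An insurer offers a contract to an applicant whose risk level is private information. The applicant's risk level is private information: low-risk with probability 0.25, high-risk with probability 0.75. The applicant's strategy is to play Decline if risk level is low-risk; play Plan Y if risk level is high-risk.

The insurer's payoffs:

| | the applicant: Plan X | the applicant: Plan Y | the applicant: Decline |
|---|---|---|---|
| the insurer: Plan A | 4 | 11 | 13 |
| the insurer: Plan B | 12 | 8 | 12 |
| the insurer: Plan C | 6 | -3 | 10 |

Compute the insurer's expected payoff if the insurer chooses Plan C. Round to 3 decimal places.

0.250

Take the expectation over the applicant's risk level, weighting each type's action by its prior probability.
E[Plan C] = 0.25·10 + 0.75·(-3) = 2.5 + (-2.25) = 0.25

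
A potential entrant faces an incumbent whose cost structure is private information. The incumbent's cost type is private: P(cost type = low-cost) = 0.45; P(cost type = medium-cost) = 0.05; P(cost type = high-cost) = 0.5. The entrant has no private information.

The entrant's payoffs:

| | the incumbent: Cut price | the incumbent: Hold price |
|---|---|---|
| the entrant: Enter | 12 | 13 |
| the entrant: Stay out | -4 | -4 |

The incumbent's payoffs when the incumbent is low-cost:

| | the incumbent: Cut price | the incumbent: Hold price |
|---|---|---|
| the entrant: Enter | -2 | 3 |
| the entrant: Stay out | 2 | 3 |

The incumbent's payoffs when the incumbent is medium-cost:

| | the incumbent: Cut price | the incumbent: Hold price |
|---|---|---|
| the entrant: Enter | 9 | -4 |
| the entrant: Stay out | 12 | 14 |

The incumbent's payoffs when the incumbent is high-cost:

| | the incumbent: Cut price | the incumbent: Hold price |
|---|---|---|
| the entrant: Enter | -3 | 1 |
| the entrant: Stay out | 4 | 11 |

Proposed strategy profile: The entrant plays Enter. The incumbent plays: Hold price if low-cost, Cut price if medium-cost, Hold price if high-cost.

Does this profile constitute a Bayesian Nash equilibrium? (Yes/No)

A profile is a BNE iff every type of every player is best-responding given beliefs about the other side.
The entrant plays Enter: E[Enter] = 0.45·(13) + 0.05·(12) + 0.5·(13) = 12.95; E[Stay out] = -4. Best-responding. ✓
The incumbent (cost type low-cost), facing Enter: Cut price gives -2, Hold price gives 3. Proposed Hold price is best. ✓
The incumbent (cost type medium-cost), facing Enter: Cut price gives 9, Hold price gives -4. Proposed Cut price is best. ✓
The incumbent (cost type high-cost), facing Enter: Cut price gives -3, Hold price gives 1. Proposed Hold price is best. ✓

Yes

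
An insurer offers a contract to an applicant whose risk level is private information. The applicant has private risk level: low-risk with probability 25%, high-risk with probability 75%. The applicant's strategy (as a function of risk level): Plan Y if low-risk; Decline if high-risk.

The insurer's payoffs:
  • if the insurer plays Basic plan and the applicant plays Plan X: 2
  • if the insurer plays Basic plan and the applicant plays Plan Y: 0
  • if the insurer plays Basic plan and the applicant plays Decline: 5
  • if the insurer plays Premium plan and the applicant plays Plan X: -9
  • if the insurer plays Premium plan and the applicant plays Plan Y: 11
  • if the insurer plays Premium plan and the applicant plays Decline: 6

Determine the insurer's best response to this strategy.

E[Basic plan] = 0.25·(0) + 0.75·(5) = 3.75
E[Premium plan] = 0.25·(11) + 0.75·(6) = 7.25
Best response: Premium plan (7.25 is the largest).

Premium plan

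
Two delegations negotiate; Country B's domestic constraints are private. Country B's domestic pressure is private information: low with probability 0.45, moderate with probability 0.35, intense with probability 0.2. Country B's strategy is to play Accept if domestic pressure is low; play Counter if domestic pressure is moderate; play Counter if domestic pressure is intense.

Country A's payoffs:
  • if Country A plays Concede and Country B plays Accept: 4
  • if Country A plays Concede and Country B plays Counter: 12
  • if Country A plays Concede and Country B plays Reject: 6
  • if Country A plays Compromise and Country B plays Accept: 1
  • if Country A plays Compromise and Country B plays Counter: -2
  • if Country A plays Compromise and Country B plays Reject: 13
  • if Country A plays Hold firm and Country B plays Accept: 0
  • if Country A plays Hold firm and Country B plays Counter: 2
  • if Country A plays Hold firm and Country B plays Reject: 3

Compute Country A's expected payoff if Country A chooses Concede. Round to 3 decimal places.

8.400

E[Concede] = 0.45·4 + 0.35·12 + 0.2·12 = 1.8 + 4.2 + 2.4 = 8.4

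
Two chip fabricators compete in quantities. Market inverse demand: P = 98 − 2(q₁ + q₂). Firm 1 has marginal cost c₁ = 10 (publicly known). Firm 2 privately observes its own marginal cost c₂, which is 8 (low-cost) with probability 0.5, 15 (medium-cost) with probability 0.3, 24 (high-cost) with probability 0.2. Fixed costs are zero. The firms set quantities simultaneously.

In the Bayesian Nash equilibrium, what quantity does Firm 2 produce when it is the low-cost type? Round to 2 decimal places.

Type-c best response for Firm 2: q₂(c) = (98 − c)/4 − q₁/2.
Firm 1 maximizes expected profit; its first-order condition is 98 − 4q₁ − 2E[q₂] − 10 = 0.
Substituting E[q₂] and solving: E[c₂] = 13.3, so q₁ = (98 − 2·10 + 13.3)/6 = 15.2167.
q₂(low-cost) = (98 − 8 − 2·15.2167)/4 = 14.8917.

14.89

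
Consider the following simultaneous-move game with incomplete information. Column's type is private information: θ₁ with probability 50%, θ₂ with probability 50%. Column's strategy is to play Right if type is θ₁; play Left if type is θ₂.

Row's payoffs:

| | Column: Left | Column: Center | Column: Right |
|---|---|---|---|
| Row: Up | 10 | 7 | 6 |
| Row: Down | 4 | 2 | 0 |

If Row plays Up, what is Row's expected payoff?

8

Take the expectation over Column's type, weighting each type's action by its prior probability.
E[Up] = 0.5·6 + 0.5·10 = 3 + 5 = 8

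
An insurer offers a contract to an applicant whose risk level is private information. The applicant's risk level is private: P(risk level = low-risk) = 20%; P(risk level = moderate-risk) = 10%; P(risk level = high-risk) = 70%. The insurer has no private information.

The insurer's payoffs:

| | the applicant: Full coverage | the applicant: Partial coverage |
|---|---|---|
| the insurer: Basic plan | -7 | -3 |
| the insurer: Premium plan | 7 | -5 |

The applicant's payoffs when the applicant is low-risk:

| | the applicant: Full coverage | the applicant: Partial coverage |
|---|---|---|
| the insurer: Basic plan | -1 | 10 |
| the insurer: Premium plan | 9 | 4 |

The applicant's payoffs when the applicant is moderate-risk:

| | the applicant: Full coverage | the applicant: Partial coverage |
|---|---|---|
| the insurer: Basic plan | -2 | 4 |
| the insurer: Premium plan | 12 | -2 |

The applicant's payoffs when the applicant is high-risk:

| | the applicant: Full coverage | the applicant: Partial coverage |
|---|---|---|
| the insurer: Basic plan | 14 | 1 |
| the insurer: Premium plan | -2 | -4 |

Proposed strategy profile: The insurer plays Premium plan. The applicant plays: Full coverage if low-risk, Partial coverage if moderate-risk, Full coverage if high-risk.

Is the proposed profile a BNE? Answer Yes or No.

The insurer plays Premium plan: E[Premium plan] = 0.2·(7) + 0.1·(-5) + 0.7·(7) = 5.8; E[Basic plan] = -6.6. Best-responding. ✓
The applicant (risk level low-risk), facing Premium plan: Full coverage gives 9, Partial coverage gives 4. Proposed Full coverage is best. ✓
The applicant (risk level moderate-risk), facing Premium plan: Full coverage gives 12, Partial coverage gives -2. Proposed Partial coverage is not best — profitable deviation exists. ✗
The applicant (risk level high-risk), facing Premium plan: Full coverage gives -2, Partial coverage gives -4. Proposed Full coverage is best. ✓

No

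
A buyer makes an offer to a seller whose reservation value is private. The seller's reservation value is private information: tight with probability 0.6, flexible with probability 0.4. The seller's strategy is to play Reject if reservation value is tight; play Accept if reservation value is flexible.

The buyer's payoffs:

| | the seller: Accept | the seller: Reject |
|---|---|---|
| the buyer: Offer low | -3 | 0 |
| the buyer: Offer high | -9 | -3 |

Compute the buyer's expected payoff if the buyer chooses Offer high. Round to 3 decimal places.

-5.400

E[Offer high] = 0.6·(-3) + 0.4·(-9) = (-1.8) + (-3.6) = -5.4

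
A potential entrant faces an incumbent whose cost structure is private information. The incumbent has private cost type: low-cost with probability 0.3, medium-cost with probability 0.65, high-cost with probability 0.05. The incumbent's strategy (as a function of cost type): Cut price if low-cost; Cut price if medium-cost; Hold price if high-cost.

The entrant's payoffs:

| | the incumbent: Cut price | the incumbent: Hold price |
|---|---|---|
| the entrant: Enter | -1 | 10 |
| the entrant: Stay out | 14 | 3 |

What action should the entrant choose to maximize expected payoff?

Stay out

E[Enter] = 0.3·(-1) + 0.65·(-1) + 0.05·(10) = -0.45
E[Stay out] = 0.3·(14) + 0.65·(14) + 0.05·(3) = 13.45
Best response: Stay out (13.45 is the largest).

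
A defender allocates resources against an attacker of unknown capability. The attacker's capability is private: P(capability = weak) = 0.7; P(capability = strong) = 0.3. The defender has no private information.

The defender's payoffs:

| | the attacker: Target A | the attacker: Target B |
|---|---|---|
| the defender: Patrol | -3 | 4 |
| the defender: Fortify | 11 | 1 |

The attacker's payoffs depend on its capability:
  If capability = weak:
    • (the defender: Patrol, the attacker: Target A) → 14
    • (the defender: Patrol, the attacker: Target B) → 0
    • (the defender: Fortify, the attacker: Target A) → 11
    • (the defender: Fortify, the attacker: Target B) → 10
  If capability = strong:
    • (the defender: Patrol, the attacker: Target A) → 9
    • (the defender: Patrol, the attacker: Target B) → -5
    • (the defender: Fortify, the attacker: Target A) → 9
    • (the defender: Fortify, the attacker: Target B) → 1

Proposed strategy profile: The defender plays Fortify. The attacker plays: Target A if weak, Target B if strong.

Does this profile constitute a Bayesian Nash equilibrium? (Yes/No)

No

The defender plays Fortify: E[Fortify] = 0.7·(11) + 0.3·(1) = 8; E[Patrol] = -0.9. Best-responding. ✓
The attacker (capability weak), facing Fortify: Target A gives 11, Target B gives 10. Proposed Target A is best. ✓
The attacker (capability strong), facing Fortify: Target A gives 9, Target B gives 1. Proposed Target B is not best — profitable deviation exists. ✗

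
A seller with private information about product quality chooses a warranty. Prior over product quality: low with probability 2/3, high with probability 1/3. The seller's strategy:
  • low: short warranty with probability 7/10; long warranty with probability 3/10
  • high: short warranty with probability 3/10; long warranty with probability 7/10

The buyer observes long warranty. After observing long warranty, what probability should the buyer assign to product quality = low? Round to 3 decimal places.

0.462

P(long warranty) = (2/3)·(3/10) + (1/3)·(7/10) = 13/30
P(low | long warranty) = ((2/3)·(3/10)) / (13/30) = (1/5) / (13/30) = 6/13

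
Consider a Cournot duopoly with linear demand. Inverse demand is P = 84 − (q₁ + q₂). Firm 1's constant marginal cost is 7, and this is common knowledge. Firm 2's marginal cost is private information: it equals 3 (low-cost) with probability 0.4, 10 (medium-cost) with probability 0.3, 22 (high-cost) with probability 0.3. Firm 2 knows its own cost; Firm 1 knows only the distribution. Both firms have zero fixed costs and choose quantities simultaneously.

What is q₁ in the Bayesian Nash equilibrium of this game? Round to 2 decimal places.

Type-c best response for Firm 2: q₂(c) = (84 − c)/2 − q₁/2.
Firm 1 maximizes expected profit; its first-order condition is 84 − 2q₁ − E[q₂] − 7 = 0.
Substituting E[q₂] and solving: E[c₂] = 10.8, so q₁ = (84 − 2·7 + 10.8)/3 = 26.9333.

26.93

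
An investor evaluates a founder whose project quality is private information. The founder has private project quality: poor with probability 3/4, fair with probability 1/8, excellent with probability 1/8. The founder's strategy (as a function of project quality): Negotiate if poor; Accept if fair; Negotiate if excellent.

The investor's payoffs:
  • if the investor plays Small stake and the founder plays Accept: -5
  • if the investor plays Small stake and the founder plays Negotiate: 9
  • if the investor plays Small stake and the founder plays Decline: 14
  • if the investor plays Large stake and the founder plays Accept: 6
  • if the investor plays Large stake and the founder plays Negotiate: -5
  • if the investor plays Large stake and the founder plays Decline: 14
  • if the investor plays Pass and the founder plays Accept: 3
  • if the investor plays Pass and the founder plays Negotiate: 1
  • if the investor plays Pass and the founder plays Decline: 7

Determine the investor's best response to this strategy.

Small stake

Compute the investor's expected payoff for each action, taking the expectation over the founder's type.
E[Small stake] = 3/4·(9) + 1/8·(-5) + 1/8·(9) = 29/4
E[Large stake] = 3/4·(-5) + 1/8·(6) + 1/8·(-5) = -29/8
E[Pass] = 3/4·(1) + 1/8·(3) + 1/8·(1) = 5/4
Best response: Small stake (29/4 is the largest).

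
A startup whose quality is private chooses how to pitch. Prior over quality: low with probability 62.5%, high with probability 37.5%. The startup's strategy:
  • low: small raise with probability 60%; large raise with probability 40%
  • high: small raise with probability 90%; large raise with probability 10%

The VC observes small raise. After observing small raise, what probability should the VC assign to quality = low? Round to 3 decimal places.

0.526

P(small raise) = 0.625·0.6 + 0.375·0.9 = 0.7125
P(low | small raise) = (0.625·0.6) / 0.7125 = 0.375 / 0.7125 = 0.526316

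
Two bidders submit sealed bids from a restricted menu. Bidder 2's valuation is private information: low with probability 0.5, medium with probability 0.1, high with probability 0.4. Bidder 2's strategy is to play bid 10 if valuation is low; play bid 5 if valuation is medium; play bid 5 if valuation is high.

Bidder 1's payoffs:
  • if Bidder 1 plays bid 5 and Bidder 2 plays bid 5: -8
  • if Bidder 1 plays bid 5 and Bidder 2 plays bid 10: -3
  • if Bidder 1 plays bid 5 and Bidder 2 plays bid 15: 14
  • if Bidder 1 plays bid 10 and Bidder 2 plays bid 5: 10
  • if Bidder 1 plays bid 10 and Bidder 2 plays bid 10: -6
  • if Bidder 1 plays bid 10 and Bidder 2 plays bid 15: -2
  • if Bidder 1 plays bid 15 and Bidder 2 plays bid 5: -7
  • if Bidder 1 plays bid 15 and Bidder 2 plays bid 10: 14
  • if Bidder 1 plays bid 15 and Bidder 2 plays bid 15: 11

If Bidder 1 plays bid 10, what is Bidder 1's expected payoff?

E[bid 10] = 0.5·(-6) + 0.1·10 + 0.4·10 = (-3) + 1 + 4 = 2

2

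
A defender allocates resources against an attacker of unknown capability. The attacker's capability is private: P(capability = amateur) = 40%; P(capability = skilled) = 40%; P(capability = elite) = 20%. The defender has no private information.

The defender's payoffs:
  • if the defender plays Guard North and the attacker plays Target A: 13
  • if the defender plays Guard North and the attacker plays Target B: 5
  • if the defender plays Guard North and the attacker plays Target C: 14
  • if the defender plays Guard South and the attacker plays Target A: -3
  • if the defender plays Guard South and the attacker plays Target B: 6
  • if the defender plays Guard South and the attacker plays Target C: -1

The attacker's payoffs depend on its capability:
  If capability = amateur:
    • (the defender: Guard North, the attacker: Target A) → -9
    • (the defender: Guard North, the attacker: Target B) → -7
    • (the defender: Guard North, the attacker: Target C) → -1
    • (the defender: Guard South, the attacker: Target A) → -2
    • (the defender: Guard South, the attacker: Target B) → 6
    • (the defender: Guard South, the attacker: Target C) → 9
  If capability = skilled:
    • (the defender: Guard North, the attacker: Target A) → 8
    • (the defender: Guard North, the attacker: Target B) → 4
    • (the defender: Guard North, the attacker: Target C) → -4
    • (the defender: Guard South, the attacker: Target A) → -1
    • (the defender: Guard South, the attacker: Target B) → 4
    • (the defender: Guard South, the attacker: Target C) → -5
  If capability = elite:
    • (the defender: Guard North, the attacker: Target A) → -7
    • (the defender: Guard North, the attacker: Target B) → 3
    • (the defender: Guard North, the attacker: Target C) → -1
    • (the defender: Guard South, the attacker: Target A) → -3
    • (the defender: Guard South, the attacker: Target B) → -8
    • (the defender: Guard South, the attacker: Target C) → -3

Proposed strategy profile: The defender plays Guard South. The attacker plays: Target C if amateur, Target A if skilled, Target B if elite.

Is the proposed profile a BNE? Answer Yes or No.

The defender plays Guard South: E[Guard South] = 0.4·(-1) + 0.4·(-3) + 0.2·(6) = -0.4; E[Guard North] = 11.8. Not best-responding. ✗
The attacker (capability amateur), facing Guard South: Target A gives -2, Target B gives 6, Target C gives 9. Proposed Target C is best. ✓
The attacker (capability skilled), facing Guard South: Target A gives -1, Target B gives 4, Target C gives -5. Proposed Target A is not best — profitable deviation exists. ✗
The attacker (capability elite), facing Guard South: Target A gives -3, Target B gives -8, Target C gives -3. Proposed Target B is not best — profitable deviation exists. ✗

No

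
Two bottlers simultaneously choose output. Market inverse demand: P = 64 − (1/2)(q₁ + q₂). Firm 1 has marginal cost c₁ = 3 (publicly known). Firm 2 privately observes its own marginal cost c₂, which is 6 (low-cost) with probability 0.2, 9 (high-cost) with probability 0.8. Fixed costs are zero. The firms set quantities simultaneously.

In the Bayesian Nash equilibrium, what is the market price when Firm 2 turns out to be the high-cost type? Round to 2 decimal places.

25.43

Type-c best response for Firm 2: q₂(c) = (64 − c) − q₁/2.
Firm 1 maximizes expected profit; its first-order condition is 64 − q₁ − (1/2)E[q₂] − 3 = 0.
Substituting E[q₂] and solving: E[c₂] = 8.4, so q₁ = (64 − 2·3 + 8.4)/(3/2) = 44.2667.
q₂(high-cost) = 32.8667, so P = 64 − (1/2)·(44.2667 + 32.8667) = 25.4333.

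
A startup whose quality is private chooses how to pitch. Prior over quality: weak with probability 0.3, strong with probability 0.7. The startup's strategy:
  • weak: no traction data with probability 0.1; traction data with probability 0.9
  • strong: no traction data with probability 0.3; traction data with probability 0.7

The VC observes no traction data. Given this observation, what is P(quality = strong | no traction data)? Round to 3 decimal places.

P(no traction data) = 0.3·0.1 + 0.7·0.3 = 0.24
P(strong | no traction data) = (0.7·0.3) / 0.24 = 0.21 / 0.24 = 0.875

0.875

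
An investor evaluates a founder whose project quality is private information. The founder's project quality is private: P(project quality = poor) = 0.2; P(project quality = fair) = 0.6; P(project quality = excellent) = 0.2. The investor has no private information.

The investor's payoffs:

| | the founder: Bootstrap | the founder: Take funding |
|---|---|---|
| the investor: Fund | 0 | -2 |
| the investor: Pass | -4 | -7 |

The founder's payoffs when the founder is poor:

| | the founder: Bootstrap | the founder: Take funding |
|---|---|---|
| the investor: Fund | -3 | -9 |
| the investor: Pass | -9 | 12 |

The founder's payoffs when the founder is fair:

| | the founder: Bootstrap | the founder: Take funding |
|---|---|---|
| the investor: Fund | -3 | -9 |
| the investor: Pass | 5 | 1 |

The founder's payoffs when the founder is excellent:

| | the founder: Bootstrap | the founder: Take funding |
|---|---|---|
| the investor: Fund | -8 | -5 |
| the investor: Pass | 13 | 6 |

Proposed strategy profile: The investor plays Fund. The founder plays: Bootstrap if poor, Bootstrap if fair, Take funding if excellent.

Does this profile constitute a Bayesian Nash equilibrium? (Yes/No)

A profile is a BNE iff every type of every player is best-responding given beliefs about the other side.
The investor plays Fund: E[Fund] = 0.2·(0) + 0.6·(0) + 0.2·(-2) = -0.4; E[Pass] = -4.6. Best-responding. ✓
The founder (project quality poor), facing Fund: Bootstrap gives -3, Take funding gives -9. Proposed Bootstrap is best. ✓
The founder (project quality fair), facing Fund: Bootstrap gives -3, Take funding gives -9. Proposed Bootstrap is best. ✓
The founder (project quality excellent), facing Fund: Bootstrap gives -8, Take funding gives -5. Proposed Take funding is best. ✓

Yes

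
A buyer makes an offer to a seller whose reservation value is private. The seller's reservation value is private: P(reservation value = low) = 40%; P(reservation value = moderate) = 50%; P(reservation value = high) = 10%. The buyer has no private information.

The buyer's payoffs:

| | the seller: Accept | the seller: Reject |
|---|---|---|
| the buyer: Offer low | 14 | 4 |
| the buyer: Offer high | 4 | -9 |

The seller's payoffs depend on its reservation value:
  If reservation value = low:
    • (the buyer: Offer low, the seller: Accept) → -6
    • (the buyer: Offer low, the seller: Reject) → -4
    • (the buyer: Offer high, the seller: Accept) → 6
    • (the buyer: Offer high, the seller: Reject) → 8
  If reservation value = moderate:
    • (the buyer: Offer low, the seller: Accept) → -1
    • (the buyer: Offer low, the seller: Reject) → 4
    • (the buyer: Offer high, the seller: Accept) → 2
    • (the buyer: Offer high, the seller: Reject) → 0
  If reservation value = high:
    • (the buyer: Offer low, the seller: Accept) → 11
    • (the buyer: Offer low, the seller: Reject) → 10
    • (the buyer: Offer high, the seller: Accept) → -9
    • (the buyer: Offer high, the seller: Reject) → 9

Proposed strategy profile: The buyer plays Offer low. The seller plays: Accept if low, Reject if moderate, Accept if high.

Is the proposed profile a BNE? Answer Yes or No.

No

A profile is a BNE iff every type of every player is best-responding given beliefs about the other side.
The buyer plays Offer low: E[Offer low] = 0.4·(14) + 0.5·(4) + 0.1·(14) = 9; E[Offer high] = -2.5. Best-responding. ✓
The seller (reservation value low), facing Offer low: Accept gives -6, Reject gives -4. Proposed Accept is not best — profitable deviation exists. ✗
The seller (reservation value moderate), facing Offer low: Accept gives -1, Reject gives 4. Proposed Reject is best. ✓
The seller (reservation value high), facing Offer low: Accept gives 11, Reject gives 10. Proposed Accept is best. ✓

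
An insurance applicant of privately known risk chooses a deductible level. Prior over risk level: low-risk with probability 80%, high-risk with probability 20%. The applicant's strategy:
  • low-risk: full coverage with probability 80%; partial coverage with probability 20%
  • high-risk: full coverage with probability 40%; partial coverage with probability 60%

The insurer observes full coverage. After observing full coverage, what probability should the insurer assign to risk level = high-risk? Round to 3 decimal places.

Apply Bayes' rule using the sender's strategy as the likelihood.
P(full coverage) = 0.8·0.8 + 0.2·0.4 = 0.72
P(high-risk | full coverage) = (0.2·0.4) / 0.72 = 0.08 / 0.72 = 0.111111

0.111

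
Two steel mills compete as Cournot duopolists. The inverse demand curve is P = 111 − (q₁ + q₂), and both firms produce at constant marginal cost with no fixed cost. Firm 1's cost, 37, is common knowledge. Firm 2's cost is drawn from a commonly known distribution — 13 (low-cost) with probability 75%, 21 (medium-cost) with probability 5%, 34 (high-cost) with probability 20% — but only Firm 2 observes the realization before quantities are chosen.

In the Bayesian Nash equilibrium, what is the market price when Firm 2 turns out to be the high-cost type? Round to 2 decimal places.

Firm 2 with cost c maximizes (111 − (q₁+q₂) − c)·q₂, giving q₂(c) = (111 − c − q₁)/2.
E[c₂] = 0.75·13 + 0.05·21 + 0.2·34 = 17.6
Firm 1's FOC against E[q₂] yields q₁ = (111 − 2·37 + E[c₂])/3 = (111 − 74 + 17.6)/3 = 18.2.
q₂(high-cost) = 29.4, so P = 111 − (18.2 + 29.4) = 63.4.

63.40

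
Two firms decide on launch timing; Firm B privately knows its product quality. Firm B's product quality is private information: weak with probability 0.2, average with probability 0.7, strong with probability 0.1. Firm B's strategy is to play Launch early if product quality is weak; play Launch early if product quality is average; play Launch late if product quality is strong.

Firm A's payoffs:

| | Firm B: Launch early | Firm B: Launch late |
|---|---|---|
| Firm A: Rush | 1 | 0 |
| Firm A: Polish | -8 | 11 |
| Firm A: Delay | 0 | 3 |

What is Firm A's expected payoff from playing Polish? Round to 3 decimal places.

E[Polish] = 0.2·(-8) + 0.7·(-8) + 0.1·11 = (-1.6) + (-5.6) + 1.1 = -6.1

-6.100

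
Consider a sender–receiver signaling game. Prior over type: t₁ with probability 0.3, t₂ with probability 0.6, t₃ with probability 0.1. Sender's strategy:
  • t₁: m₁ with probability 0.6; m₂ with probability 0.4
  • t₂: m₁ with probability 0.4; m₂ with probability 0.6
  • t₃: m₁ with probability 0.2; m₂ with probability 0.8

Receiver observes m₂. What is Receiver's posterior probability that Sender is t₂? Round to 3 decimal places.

0.643

P(m₂) = 0.3·0.4 + 0.6·0.6 + 0.1·0.8 = 0.56
P(t₂ | m₂) = (0.6·0.6) / 0.56 = 0.36 / 0.56 = 0.642857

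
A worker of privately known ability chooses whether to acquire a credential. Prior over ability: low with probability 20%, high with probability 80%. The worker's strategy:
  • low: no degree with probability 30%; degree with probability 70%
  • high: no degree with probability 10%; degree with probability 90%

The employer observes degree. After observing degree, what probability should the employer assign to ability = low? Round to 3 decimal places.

P(degree) = 0.2·0.7 + 0.8·0.9 = 0.86
P(low | degree) = (0.2·0.7) / 0.86 = 0.14 / 0.86 = 0.162791

0.163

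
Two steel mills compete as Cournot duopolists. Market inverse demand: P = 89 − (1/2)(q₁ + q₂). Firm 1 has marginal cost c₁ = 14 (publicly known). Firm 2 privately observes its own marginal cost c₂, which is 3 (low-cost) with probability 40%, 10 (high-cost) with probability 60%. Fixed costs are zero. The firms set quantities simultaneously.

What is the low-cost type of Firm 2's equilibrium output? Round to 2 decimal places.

63.27

Each type of Firm 2 best-responds to q₁; Firm 1 best-responds to the expected q₂ over Firm 2's types.
Firm 2 with cost c maximizes (89 − (1/2)(q₁+q₂) − c)·q₂, giving q₂(c) = (89 − c − (1/2)q₁).
E[c₂] = 0.4·3 + 0.6·10 = 7.2
Firm 1's FOC against E[q₂] yields q₁ = (89 − 2·14 + E[c₂])/(3/2) = (89 − 28 + 7.2)/(3/2) = 45.4667.
q₂(low-cost) = (89 − 3 − (1/2)·45.4667) = 63.2667.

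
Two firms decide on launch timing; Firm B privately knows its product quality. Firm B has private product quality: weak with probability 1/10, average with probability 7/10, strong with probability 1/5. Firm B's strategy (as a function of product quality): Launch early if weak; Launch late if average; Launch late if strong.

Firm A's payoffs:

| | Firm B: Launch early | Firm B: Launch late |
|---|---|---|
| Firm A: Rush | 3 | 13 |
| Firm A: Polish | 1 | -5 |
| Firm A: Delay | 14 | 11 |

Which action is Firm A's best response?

Rush

E[Rush] = 1/10·(3) + 7/10·(13) + 1/5·(13) = 12
E[Polish] = 1/10·(1) + 7/10·(-5) + 1/5·(-5) = -22/5
E[Delay] = 1/10·(14) + 7/10·(11) + 1/5·(11) = 113/10
Best response: Rush (12 is the largest).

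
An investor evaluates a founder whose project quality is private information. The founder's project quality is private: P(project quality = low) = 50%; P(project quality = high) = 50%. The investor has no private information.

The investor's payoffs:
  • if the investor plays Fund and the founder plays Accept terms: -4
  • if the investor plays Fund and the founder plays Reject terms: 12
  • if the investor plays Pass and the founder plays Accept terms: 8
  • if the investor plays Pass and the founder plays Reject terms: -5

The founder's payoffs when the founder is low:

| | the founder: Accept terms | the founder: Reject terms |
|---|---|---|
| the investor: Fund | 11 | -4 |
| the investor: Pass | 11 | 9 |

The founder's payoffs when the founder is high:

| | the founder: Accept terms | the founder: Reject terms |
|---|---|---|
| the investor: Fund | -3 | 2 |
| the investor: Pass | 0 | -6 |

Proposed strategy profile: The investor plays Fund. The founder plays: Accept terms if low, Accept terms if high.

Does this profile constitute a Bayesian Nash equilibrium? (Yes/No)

A profile is a BNE iff every type of every player is best-responding given beliefs about the other side.
The investor plays Fund: E[Fund] = 0.5·(-4) + 0.5·(-4) = -4; E[Pass] = 8. Not best-responding. ✗
The founder (project quality low), facing Fund: Accept terms gives 11, Reject terms gives -4. Proposed Accept terms is best. ✓
The founder (project quality high), facing Fund: Accept terms gives -3, Reject terms gives 2. Proposed Accept terms is not best — profitable deviation exists. ✗

No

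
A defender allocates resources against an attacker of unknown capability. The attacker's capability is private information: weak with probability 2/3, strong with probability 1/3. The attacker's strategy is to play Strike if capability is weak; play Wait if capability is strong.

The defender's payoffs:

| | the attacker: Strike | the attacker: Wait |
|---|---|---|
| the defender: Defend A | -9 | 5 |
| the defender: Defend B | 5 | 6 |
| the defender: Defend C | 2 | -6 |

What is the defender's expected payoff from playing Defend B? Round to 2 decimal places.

E[Defend B] = 2/3·5 + 1/3·6 = 10/3 + 2 = 16/3

5.33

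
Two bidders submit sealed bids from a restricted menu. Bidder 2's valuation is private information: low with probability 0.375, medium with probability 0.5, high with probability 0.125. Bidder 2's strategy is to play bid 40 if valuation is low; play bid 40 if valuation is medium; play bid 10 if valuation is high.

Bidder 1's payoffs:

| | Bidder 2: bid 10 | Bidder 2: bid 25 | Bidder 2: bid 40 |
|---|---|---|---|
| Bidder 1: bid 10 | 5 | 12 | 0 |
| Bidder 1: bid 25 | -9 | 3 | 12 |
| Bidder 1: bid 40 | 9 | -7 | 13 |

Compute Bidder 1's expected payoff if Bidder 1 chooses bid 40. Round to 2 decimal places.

E[bid 40] = 0.375·13 + 0.5·13 + 0.125·9 = 4.875 + 6.5 + 1.125 = 12.5

12.50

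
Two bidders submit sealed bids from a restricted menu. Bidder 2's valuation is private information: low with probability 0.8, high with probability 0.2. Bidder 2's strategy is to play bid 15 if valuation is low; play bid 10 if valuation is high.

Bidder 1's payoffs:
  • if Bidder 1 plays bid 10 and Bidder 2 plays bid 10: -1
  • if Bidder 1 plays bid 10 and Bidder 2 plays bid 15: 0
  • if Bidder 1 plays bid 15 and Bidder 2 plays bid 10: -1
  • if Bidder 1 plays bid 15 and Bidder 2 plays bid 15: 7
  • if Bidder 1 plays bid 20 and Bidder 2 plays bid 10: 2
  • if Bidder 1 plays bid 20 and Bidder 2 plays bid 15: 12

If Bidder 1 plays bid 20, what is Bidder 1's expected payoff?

E[bid 20] = 0.8·12 + 0.2·2 = 9.6 + 0.4 = 10

10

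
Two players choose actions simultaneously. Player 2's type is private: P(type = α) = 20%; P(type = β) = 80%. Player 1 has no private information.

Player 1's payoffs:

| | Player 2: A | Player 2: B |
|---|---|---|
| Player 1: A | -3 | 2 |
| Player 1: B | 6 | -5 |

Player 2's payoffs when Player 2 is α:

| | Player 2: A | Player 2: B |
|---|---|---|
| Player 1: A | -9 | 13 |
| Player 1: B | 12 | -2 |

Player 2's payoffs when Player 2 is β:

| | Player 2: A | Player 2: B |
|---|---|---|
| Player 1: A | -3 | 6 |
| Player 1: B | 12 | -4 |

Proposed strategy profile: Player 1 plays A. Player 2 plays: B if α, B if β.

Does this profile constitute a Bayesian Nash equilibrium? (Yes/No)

Yes

A profile is a BNE iff every type of every player is best-responding given beliefs about the other side.
Player 1 plays A: E[A] = 0.2·(2) + 0.8·(2) = 2; E[B] = -5. Best-responding. ✓
Player 2 (type α), facing A: A gives -9, B gives 13. Proposed B is best. ✓
Player 2 (type β), facing A: A gives -3, B gives 6. Proposed B is best. ✓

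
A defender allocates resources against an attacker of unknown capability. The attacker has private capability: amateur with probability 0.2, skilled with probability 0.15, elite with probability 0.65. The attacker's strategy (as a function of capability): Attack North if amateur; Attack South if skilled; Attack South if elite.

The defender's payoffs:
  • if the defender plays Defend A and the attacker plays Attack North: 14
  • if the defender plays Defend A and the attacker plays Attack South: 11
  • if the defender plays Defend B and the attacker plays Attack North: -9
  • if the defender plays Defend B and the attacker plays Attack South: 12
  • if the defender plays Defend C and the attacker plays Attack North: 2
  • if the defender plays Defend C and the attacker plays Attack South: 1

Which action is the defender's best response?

Defend A

E[Defend A] = 0.2·(14) + 0.15·(11) + 0.65·(11) = 11.6
E[Defend B] = 0.2·(-9) + 0.15·(12) + 0.65·(12) = 7.8
E[Defend C] = 0.2·(2) + 0.15·(1) + 0.65·(1) = 1.2
Best response: Defend A (11.6 is the largest).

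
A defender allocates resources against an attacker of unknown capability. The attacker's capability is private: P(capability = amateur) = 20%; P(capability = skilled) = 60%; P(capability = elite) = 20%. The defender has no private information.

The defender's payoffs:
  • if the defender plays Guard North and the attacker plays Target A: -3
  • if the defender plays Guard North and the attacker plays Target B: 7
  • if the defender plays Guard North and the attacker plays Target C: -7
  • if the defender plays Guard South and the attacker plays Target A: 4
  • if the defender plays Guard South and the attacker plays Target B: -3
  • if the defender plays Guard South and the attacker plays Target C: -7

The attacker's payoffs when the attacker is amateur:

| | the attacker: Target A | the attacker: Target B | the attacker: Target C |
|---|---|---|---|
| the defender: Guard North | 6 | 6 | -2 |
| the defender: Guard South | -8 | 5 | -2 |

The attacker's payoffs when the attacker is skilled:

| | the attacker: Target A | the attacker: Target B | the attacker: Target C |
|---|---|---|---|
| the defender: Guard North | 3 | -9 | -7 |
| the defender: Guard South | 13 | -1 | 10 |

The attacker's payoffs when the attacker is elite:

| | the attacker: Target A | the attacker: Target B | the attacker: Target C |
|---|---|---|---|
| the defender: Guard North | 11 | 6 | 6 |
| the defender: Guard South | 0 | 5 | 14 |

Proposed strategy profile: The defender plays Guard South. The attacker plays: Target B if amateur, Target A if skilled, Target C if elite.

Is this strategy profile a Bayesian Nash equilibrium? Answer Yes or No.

A profile is a BNE iff every type of every player is best-responding given beliefs about the other side.
The defender plays Guard South: E[Guard South] = 0.2·(-3) + 0.6·(4) + 0.2·(-7) = 0.4; E[Guard North] = -1.8. Best-responding. ✓
The attacker (capability amateur), facing Guard South: Target A gives -8, Target B gives 5, Target C gives -2. Proposed Target B is best. ✓
The attacker (capability skilled), facing Guard South: Target A gives 13, Target B gives -1, Target C gives 10. Proposed Target A is best. ✓
The attacker (capability elite), facing Guard South: Target A gives 0, Target B gives 5, Target C gives 14. Proposed Target C is best. ✓

Yes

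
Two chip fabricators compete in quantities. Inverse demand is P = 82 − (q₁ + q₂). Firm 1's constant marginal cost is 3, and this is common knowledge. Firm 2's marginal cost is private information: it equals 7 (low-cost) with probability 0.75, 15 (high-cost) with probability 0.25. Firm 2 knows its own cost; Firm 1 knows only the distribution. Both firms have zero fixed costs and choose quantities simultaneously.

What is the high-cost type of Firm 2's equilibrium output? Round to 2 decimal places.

19.33

Type-c best response for Firm 2: q₂(c) = (82 − c)/2 − q₁/2.
Firm 1 maximizes expected profit; its first-order condition is 82 − 2q₁ − E[q₂] − 3 = 0.
Substituting E[q₂] and solving: E[c₂] = 9, so q₁ = (82 − 2·3 + 9)/3 = 28.3333.
q₂(high-cost) = (82 − 15 − 28.3333)/2 = 19.3333.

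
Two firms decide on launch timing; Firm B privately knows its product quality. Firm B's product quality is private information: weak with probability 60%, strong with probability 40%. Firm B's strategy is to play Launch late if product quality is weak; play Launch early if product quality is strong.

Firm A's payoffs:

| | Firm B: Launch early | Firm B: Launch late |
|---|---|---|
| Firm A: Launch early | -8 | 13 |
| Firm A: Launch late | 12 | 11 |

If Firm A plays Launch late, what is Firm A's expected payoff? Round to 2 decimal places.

Take the expectation over Firm B's product quality, weighting each type's action by its prior probability.
E[Launch late] = 0.6·11 + 0.4·12 = 6.6 + 4.8 = 11.4

11.40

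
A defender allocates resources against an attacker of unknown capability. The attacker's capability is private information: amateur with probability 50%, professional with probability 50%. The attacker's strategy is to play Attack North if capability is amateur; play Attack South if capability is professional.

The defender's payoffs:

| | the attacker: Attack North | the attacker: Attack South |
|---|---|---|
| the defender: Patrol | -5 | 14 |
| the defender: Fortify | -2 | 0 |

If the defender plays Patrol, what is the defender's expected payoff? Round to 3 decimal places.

E[Patrol] = 0.5·(-5) + 0.5·14 = (-2.5) + 7 = 4.5

4.500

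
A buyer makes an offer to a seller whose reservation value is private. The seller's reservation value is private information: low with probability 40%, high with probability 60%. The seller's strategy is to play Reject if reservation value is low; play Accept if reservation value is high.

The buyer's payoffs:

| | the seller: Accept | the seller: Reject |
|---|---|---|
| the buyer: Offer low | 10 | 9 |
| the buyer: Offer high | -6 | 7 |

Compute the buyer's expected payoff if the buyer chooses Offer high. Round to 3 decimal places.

-0.800

Take the expectation over the seller's reservation value, weighting each type's action by its prior probability.
E[Offer high] = 0.4·7 + 0.6·(-6) = 2.8 + (-3.6) = -0.8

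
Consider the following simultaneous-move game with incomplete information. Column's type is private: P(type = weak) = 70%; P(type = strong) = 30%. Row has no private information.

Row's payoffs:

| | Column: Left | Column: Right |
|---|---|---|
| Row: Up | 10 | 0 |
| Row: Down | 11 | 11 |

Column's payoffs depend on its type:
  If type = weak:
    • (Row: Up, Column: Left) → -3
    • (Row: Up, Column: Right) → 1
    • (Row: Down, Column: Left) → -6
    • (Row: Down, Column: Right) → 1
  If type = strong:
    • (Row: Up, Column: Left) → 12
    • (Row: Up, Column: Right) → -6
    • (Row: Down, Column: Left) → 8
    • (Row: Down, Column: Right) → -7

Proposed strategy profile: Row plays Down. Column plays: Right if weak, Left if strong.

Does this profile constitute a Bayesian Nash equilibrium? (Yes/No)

A profile is a BNE iff every type of every player is best-responding given beliefs about the other side.
Row plays Down: E[Down] = 0.7·(11) + 0.3·(11) = 11; E[Up] = 3. Best-responding. ✓
Column (type weak), facing Down: Left gives -6, Right gives 1. Proposed Right is best. ✓
Column (type strong), facing Down: Left gives 8, Right gives -7. Proposed Left is best. ✓

Yes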